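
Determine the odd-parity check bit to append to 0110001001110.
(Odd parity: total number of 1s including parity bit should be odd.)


Number of 1s in data: 6
Parity bit: 1

1


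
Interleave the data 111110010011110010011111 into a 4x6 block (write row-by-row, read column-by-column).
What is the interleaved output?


Matrix:
  111110
  010011
  110010
  011111
Read columns: 101011111001100111110101

101011111001100111110101


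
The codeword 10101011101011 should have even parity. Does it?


Number of 1s: 9

No, parity error (9 ones)


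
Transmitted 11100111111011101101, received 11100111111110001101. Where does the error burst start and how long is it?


XOR: 00000000000101100000

Burst at position 11, length 4


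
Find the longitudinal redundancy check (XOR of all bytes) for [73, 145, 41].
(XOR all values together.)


XOR chain: 73 ^ 145 ^ 41 = 241

241


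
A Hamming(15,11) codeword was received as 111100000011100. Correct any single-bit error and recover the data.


Syndrome = 14: error at position 14

Data: 10000011110 (corrected bit 14)


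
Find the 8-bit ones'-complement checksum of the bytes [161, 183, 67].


Sum = 411 mod 256 = 155
Complement = 100

100


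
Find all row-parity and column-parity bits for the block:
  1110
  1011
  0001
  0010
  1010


Row parities: 11110
Column parities: 1100

Row P: 11110, Col P: 1100, Corner: 0


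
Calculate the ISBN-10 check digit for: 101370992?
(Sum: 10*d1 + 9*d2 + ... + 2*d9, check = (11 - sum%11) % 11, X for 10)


Weighted sum: 148
148 mod 11 = 5

Check digit: 6


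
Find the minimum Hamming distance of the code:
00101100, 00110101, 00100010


Comparing all pairs, minimum distance: 3
Can detect 2 errors, correct 1 errors

3


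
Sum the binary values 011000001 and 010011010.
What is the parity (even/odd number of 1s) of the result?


011000001 = 193
010011010 = 154
Sum = 347 = 101011011
1s count = 6

even parity (6 ones in 101011011)


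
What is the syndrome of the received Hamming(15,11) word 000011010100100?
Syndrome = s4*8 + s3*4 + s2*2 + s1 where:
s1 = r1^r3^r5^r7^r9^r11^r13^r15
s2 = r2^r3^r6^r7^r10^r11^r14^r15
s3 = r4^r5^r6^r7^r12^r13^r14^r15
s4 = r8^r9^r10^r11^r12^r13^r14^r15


s1=0, s2=0, s3=1, s4=1

Syndrome = 12 (error at position 12)


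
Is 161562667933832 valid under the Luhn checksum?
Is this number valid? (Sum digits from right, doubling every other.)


Luhn sum = 66
66 mod 10 = 6

Invalid (Luhn sum mod 10 = 6)


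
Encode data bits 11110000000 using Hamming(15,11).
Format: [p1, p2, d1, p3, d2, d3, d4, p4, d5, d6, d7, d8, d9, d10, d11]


Parity bits: p1=1, p2=1, p3=1, p4=0

111111100000000


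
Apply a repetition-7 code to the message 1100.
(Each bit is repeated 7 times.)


Each bit -> 7 copies

1111111111111100000000000000


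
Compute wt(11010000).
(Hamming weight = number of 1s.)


Counting 1s in 11010000

3


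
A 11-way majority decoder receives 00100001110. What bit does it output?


Ones: 4 out of 11
Threshold: 6

0 (4/11 voted 1)


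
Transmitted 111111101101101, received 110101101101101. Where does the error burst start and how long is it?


XOR: 001010000000000

Burst at position 2, length 3


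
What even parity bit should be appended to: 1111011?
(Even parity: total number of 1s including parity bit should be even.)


Number of 1s in data: 6
Parity bit: 0

0


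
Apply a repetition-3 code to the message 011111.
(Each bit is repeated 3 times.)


Each bit -> 3 copies

000111111111111111


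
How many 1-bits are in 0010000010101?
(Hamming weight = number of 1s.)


Counting 1s in 0010000010101

4


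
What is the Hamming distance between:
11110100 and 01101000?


XOR: 10011100
Count of 1s: 4

4


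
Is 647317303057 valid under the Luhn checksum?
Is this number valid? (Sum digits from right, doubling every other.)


Luhn sum = 44
44 mod 10 = 4

Invalid (Luhn sum mod 10 = 4)


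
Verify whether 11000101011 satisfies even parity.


Number of 1s: 6

Yes, parity is correct (6 ones)


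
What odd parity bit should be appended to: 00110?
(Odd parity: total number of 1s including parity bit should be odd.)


Number of 1s in data: 2
Parity bit: 1

1


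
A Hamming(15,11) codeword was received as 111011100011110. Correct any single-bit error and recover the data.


Syndrome = 0: no error detected

Data: 11110011110 (no errors)


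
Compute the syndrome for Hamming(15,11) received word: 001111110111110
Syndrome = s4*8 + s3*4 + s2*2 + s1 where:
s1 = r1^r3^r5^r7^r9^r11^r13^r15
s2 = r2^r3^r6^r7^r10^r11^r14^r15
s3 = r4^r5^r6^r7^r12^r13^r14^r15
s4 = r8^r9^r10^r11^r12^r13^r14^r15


s1=1, s2=0, s3=1, s4=0

Syndrome = 5 (error at position 5)


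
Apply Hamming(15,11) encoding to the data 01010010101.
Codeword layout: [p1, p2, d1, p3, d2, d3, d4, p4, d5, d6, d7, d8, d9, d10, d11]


Parity bits: p1=1, p2=1, p3=0, p4=1

110010110010101


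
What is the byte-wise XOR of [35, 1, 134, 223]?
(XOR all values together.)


XOR chain: 35 ^ 1 ^ 134 ^ 223 = 123

123


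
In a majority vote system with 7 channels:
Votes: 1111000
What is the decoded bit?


Ones: 4 out of 7
Threshold: 4

1 (4/7 voted 1)


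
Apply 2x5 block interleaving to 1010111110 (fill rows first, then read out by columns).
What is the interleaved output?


Matrix:
  10101
  11110
Read columns: 1101110110

1101110110


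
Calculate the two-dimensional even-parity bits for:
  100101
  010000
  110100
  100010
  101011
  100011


Row parities: 111001
Column parities: 101011

Row P: 111001, Col P: 101011, Corner: 0


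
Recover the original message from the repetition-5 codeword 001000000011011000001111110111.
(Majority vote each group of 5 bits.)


Groups: 00100, 00000, 11011, 00000, 11111, 10111
Majority votes: 001011

001011


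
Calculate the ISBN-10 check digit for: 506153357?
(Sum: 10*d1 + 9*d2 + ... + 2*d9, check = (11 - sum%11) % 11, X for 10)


Weighted sum: 191
191 mod 11 = 4

Check digit: 7


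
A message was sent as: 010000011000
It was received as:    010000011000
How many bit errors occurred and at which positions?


XOR: 000000000000

0 errors (received matches sent)


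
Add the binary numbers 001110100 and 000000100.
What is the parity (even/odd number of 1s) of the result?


001110100 = 116
000000100 = 4
Sum = 120 = 1111000
1s count = 4

even parity (4 ones in 1111000)


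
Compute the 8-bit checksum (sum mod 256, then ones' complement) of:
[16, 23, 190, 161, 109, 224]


Sum = 723 mod 256 = 211
Complement = 44

44


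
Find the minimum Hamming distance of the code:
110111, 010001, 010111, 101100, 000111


Comparing all pairs, minimum distance: 1
Can detect 0 errors, correct 0 errors

1


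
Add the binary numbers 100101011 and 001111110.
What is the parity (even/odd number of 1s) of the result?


100101011 = 299
001111110 = 126
Sum = 425 = 110101001
1s count = 5

odd parity (5 ones in 110101001)


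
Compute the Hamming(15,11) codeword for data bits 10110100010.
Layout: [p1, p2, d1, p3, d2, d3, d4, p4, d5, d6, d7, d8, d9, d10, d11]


Parity bits: p1=0, p2=1, p3=1, p4=0

011101100100010


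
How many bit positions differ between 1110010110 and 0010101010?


XOR: 1100111100
Count of 1s: 6

6


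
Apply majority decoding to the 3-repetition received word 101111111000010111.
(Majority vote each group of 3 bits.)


Groups: 101, 111, 111, 000, 010, 111
Majority votes: 111001

111001


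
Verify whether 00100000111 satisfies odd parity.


Number of 1s: 4

No, parity error (4 ones)


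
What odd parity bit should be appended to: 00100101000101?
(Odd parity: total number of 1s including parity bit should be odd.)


Number of 1s in data: 5
Parity bit: 0

0


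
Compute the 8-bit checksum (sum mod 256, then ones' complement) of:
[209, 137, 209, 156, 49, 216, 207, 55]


Sum = 1238 mod 256 = 214
Complement = 41

41


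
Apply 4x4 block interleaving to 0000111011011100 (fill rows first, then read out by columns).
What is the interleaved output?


Matrix:
  0000
  1110
  1101
  1100
Read columns: 0111011101000010

0111011101000010


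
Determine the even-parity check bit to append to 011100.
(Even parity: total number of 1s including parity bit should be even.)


Number of 1s in data: 3
Parity bit: 1

1


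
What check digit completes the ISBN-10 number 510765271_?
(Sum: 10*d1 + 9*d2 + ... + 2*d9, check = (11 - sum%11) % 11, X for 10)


Weighted sum: 200
200 mod 11 = 2

Check digit: 9


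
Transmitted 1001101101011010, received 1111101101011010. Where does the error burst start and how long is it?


XOR: 0110000000000000

Burst at position 1, length 2


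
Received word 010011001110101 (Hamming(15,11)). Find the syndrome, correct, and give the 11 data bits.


Syndrome = 11: error at position 11

Data: 01101100101 (corrected bit 11)


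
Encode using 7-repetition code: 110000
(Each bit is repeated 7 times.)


Each bit -> 7 copies

111111111111110000000000000000000000000000


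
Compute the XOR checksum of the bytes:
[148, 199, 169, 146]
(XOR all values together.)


XOR chain: 148 ^ 199 ^ 169 ^ 146 = 104

104


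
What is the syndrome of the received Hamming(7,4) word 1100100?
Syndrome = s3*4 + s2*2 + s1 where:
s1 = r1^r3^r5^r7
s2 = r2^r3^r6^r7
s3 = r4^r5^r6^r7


s1=0, s2=1, s3=1

Syndrome = 6 (error at position 6)


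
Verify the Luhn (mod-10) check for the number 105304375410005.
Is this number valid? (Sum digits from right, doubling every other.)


Luhn sum = 47
47 mod 10 = 7

Invalid (Luhn sum mod 10 = 7)


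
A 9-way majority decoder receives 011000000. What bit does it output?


Ones: 2 out of 9
Threshold: 5

0 (2/9 voted 1)


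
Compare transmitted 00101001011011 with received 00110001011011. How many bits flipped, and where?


XOR: 00011000000000

2 error(s) at position(s): 3, 4


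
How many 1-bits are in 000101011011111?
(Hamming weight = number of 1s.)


Counting 1s in 000101011011111

9


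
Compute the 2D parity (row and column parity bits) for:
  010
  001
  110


Row parities: 110
Column parities: 101

Row P: 110, Col P: 101, Corner: 0


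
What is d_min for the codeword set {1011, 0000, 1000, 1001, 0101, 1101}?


Comparing all pairs, minimum distance: 1
Can detect 0 errors, correct 0 errors

1


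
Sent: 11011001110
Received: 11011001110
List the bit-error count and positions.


XOR: 00000000000

0 errors (received matches sent)


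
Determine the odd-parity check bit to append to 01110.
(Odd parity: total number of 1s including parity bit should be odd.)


Number of 1s in data: 3
Parity bit: 0

0


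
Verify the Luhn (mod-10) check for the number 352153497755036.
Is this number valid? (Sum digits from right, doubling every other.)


Luhn sum = 62
62 mod 10 = 2

Invalid (Luhn sum mod 10 = 2)


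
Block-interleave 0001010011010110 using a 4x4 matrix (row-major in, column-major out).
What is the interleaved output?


Matrix:
  0001
  0100
  1101
  0110
Read columns: 0010011100011010

0010011100011010


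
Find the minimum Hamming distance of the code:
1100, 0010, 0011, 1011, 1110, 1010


Comparing all pairs, minimum distance: 1
Can detect 0 errors, correct 0 errors

1


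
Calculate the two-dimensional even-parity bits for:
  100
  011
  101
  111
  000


Row parities: 10010
Column parities: 101

Row P: 10010, Col P: 101, Corner: 0


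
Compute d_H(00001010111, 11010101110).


XOR: 11011111001
Count of 1s: 8

8


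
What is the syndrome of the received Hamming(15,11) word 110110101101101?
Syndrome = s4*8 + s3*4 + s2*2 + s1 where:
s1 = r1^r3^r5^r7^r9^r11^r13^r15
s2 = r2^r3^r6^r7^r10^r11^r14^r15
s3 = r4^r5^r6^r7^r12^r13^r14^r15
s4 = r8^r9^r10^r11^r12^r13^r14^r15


s1=0, s2=0, s3=0, s4=1

Syndrome = 8 (error at position 8)


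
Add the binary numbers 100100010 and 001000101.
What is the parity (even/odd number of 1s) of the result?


100100010 = 290
001000101 = 69
Sum = 359 = 101100111
1s count = 6

even parity (6 ones in 101100111)


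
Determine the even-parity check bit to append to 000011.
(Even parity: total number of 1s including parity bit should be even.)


Number of 1s in data: 2
Parity bit: 0

0


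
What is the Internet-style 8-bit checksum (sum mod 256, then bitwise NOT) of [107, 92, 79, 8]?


Sum = 286 mod 256 = 30
Complement = 225

225


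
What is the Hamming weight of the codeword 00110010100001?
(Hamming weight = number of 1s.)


Counting 1s in 00110010100001

5


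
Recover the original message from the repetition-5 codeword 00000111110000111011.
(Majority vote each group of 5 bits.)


Groups: 00000, 11111, 00001, 11011
Majority votes: 0101

0101


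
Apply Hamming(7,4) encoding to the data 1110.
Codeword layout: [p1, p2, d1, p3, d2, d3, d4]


Parity bits: p1=0, p2=0, p3=0

0010110


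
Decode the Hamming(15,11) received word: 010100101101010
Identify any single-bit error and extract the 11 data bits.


Syndrome = 0: no error detected

Data: 00011101010 (no errors)


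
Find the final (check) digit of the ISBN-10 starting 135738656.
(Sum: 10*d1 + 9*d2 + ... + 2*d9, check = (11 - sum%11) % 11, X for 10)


Weighted sum: 235
235 mod 11 = 4

Check digit: 7


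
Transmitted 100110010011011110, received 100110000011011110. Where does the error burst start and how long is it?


XOR: 000000010000000000

Burst at position 7, length 1


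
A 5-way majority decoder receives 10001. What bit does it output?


Ones: 2 out of 5
Threshold: 3

0 (2/5 voted 1)


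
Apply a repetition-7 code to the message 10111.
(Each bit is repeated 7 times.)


Each bit -> 7 copies

11111110000000111111111111111111111


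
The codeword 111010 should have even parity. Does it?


Number of 1s: 4

Yes, parity is correct (4 ones)


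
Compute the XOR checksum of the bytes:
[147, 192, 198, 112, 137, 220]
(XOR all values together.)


XOR chain: 147 ^ 192 ^ 198 ^ 112 ^ 137 ^ 220 = 176

176


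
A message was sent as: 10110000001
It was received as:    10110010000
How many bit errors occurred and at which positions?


XOR: 00000010001

2 error(s) at position(s): 6, 10


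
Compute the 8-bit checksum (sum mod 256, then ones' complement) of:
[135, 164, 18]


Sum = 317 mod 256 = 61
Complement = 194

194


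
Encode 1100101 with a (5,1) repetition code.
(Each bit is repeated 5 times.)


Each bit -> 5 copies

11111111110000000000111110000011111


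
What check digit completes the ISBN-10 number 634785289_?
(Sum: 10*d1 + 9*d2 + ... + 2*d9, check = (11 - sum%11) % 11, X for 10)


Weighted sum: 291
291 mod 11 = 5

Check digit: 6


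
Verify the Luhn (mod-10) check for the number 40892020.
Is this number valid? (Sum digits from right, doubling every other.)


Luhn sum = 32
32 mod 10 = 2

Invalid (Luhn sum mod 10 = 2)


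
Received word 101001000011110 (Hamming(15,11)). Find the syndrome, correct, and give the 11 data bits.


Syndrome = 0: no error detected

Data: 10100011110 (no errors)


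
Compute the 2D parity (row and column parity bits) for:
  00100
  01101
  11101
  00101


Row parities: 1100
Column parities: 10001

Row P: 1100, Col P: 10001, Corner: 0


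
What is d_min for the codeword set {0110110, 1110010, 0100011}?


Comparing all pairs, minimum distance: 2
Can detect 1 errors, correct 0 errors

2


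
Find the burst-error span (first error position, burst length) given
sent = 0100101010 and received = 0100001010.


XOR: 0000100000

Burst at position 4, length 1


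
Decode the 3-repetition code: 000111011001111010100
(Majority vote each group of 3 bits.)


Groups: 000, 111, 011, 001, 111, 010, 100
Majority votes: 0110100

0110100


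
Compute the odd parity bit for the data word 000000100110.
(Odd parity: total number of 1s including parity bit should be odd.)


Number of 1s in data: 3
Parity bit: 0

0


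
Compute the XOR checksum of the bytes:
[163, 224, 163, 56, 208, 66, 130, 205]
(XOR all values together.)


XOR chain: 163 ^ 224 ^ 163 ^ 56 ^ 208 ^ 66 ^ 130 ^ 205 = 5

5


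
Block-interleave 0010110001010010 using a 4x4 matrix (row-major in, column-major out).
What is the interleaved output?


Matrix:
  0010
  1100
  0101
  0010
Read columns: 0100011010010010

0100011010010010


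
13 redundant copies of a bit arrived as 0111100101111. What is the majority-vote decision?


Ones: 9 out of 13
Threshold: 7

1 (9/13 voted 1)


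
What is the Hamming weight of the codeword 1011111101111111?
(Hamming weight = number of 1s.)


Counting 1s in 1011111101111111

14


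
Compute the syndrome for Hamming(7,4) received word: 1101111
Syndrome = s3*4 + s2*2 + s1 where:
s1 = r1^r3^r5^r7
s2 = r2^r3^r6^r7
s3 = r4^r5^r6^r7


s1=1, s2=1, s3=0

Syndrome = 3 (error at position 3)


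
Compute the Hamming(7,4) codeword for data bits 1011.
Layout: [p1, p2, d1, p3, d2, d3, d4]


Parity bits: p1=0, p2=1, p3=0

0110011


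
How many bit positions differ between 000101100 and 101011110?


XOR: 101110010
Count of 1s: 5

5


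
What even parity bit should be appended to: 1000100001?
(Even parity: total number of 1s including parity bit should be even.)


Number of 1s in data: 3
Parity bit: 1

1


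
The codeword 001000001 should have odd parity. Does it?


Number of 1s: 2

No, parity error (2 ones)


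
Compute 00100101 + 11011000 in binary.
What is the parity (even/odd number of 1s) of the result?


00100101 = 37
11011000 = 216
Sum = 253 = 11111101
1s count = 7

odd parity (7 ones in 11111101)


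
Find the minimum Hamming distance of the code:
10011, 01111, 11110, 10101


Comparing all pairs, minimum distance: 2
Can detect 1 errors, correct 0 errors

2


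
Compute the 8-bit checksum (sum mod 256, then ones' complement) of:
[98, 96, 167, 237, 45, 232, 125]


Sum = 1000 mod 256 = 232
Complement = 23

23


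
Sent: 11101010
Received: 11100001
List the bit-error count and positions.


XOR: 00001011

3 error(s) at position(s): 4, 6, 7


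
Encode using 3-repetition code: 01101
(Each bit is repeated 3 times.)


Each bit -> 3 copies

000111111000111


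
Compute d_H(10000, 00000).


XOR: 10000
Count of 1s: 1

1


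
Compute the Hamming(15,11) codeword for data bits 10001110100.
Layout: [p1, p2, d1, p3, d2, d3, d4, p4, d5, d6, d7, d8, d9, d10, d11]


Parity bits: p1=0, p2=1, p3=1, p4=0

011100001110100


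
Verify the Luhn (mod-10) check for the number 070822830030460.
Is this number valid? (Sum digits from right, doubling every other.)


Luhn sum = 42
42 mod 10 = 2

Invalid (Luhn sum mod 10 = 2)


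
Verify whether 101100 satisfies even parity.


Number of 1s: 3

No, parity error (3 ones)


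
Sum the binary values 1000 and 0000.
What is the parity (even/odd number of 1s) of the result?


1000 = 8
0000 = 0
Sum = 8 = 1000
1s count = 1

odd parity (1 ones in 1000)


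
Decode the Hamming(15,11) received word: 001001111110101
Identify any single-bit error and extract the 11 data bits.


Syndrome = 0: no error detected

Data: 10111110101 (no errors)


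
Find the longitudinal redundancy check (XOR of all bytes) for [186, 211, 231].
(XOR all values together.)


XOR chain: 186 ^ 211 ^ 231 = 142

142


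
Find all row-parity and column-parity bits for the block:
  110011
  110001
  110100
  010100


Row parities: 0110
Column parities: 100010

Row P: 0110, Col P: 100010, Corner: 0


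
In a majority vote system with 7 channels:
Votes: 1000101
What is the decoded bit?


Ones: 3 out of 7
Threshold: 4

0 (3/7 voted 1)


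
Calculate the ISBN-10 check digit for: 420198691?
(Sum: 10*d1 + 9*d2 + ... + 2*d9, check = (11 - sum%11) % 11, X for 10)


Weighted sum: 212
212 mod 11 = 3

Check digit: 8


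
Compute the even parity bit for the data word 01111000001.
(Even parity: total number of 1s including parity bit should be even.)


Number of 1s in data: 5
Parity bit: 1

1


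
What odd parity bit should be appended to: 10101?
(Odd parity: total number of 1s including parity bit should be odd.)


Number of 1s in data: 3
Parity bit: 0

0


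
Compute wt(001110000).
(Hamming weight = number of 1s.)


Counting 1s in 001110000

3


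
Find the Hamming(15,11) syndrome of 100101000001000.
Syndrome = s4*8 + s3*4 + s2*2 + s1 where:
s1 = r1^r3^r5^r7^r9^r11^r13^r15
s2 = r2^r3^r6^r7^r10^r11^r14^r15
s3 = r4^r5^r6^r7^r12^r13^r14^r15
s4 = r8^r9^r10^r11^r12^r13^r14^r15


s1=1, s2=1, s3=1, s4=1

Syndrome = 15 (error at position 15)


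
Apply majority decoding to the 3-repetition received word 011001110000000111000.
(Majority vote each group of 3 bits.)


Groups: 011, 001, 110, 000, 000, 111, 000
Majority votes: 1010010

1010010


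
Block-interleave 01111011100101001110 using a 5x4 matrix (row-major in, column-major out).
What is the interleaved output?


Matrix:
  0111
  1011
  1001
  0100
  1110
Read columns: 01101100111100111100

01101100111100111100


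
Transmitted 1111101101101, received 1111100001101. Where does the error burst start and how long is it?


XOR: 0000001100000

Burst at position 6, length 2


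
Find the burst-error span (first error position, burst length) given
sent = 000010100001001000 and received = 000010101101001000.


XOR: 000000001100000000

Burst at position 8, length 2


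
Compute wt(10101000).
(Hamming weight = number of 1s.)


Counting 1s in 10101000

3


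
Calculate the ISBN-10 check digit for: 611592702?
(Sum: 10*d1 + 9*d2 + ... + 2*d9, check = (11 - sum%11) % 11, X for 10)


Weighted sum: 208
208 mod 11 = 10

Check digit: 1


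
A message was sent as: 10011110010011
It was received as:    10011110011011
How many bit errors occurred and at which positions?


XOR: 00000000001000

1 error(s) at position(s): 10


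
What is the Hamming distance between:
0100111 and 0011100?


XOR: 0111011
Count of 1s: 5

5


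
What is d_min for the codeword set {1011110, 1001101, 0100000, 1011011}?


Comparing all pairs, minimum distance: 2
Can detect 1 errors, correct 0 errors

2


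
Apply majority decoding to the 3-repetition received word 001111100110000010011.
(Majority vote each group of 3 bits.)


Groups: 001, 111, 100, 110, 000, 010, 011
Majority votes: 0101001

0101001


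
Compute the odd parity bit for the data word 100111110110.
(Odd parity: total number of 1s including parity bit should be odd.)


Number of 1s in data: 8
Parity bit: 1

1


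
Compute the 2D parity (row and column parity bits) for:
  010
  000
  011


Row parities: 100
Column parities: 001

Row P: 100, Col P: 001, Corner: 1


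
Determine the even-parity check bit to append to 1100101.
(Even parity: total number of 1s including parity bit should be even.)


Number of 1s in data: 4
Parity bit: 0

0


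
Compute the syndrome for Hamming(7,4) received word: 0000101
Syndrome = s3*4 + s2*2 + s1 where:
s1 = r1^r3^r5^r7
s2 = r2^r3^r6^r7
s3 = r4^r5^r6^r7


s1=0, s2=1, s3=0

Syndrome = 2 (error at position 2)


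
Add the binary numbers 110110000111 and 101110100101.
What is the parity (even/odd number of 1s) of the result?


110110000111 = 3463
101110100101 = 2981
Sum = 6444 = 1100100101100
1s count = 6

even parity (6 ones in 1100100101100)


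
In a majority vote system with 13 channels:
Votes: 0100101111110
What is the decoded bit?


Ones: 8 out of 13
Threshold: 7

1 (8/13 voted 1)


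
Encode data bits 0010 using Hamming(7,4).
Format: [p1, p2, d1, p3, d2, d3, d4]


Parity bits: p1=0, p2=1, p3=1

0101010


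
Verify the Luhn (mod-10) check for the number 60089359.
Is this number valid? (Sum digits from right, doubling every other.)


Luhn sum = 33
33 mod 10 = 3

Invalid (Luhn sum mod 10 = 3)


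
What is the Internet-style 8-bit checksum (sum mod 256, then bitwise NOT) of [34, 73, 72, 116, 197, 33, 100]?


Sum = 625 mod 256 = 113
Complement = 142

142


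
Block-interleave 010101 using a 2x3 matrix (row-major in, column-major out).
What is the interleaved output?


Matrix:
  010
  101
Read columns: 011001

011001


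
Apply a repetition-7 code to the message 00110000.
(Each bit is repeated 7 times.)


Each bit -> 7 copies

00000000000000111111111111110000000000000000000000000000


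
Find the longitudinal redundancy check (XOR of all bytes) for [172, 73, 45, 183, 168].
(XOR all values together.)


XOR chain: 172 ^ 73 ^ 45 ^ 183 ^ 168 = 215

215


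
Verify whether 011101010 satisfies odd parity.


Number of 1s: 5

Yes, parity is correct (5 ones)


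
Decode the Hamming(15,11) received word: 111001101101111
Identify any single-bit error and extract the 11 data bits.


Syndrome = 2: error at position 2

Data: 10111101111 (corrected bit 2)


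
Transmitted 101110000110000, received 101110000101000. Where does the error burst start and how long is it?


XOR: 000000000011000

Burst at position 10, length 2


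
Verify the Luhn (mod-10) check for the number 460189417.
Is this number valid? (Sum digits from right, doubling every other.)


Luhn sum = 39
39 mod 10 = 9

Invalid (Luhn sum mod 10 = 9)


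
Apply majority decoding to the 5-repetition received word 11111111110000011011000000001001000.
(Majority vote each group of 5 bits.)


Groups: 11111, 11111, 00000, 11011, 00000, 00010, 01000
Majority votes: 1101000

1101000


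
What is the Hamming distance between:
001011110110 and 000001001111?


XOR: 001010111001
Count of 1s: 6

6


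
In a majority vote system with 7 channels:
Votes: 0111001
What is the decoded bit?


Ones: 4 out of 7
Threshold: 4

1 (4/7 voted 1)


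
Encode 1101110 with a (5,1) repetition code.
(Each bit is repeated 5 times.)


Each bit -> 5 copies

11111111110000011111111111111100000


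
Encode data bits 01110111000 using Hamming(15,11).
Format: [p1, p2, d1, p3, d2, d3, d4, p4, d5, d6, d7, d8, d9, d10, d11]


Parity bits: p1=1, p2=0, p3=0, p4=1

100011110111000


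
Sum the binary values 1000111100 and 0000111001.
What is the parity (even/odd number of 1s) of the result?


1000111100 = 572
0000111001 = 57
Sum = 629 = 1001110101
1s count = 6

even parity (6 ones in 1001110101)


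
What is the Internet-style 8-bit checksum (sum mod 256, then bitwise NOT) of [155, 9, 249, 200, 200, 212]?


Sum = 1025 mod 256 = 1
Complement = 254

254


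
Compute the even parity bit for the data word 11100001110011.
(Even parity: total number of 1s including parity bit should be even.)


Number of 1s in data: 8
Parity bit: 0

0


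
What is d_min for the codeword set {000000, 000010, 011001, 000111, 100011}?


Comparing all pairs, minimum distance: 1
Can detect 0 errors, correct 0 errors

1


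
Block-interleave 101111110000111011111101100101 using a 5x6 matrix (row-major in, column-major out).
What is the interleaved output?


Matrix:
  101111
  110000
  111011
  111101
  100101
Read columns: 111110111010110100111010010111

111110111010110100111010010111


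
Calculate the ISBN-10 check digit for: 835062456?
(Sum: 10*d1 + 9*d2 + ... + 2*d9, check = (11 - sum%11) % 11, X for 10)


Weighted sum: 236
236 mod 11 = 5

Check digit: 6


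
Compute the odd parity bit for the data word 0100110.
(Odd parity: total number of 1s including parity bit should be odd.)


Number of 1s in data: 3
Parity bit: 0

0


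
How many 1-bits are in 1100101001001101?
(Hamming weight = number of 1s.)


Counting 1s in 1100101001001101

8


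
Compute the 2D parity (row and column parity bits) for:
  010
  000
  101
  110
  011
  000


Row parities: 100000
Column parities: 010

Row P: 100000, Col P: 010, Corner: 1


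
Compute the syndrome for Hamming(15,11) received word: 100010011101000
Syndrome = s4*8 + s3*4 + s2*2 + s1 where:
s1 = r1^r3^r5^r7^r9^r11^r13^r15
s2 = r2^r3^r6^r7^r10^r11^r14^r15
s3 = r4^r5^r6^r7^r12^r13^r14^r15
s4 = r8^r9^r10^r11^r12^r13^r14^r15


s1=1, s2=1, s3=0, s4=0

Syndrome = 3 (error at position 3)


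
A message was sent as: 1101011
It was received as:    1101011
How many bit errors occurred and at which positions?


XOR: 0000000

0 errors (received matches sent)


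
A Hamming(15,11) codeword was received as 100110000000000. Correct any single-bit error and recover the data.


Syndrome = 0: no error detected

Data: 01000000000 (no errors)


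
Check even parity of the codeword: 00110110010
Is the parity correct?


Number of 1s: 5

No, parity error (5 ones)


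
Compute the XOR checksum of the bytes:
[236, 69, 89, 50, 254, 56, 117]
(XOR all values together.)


XOR chain: 236 ^ 69 ^ 89 ^ 50 ^ 254 ^ 56 ^ 117 = 113

113


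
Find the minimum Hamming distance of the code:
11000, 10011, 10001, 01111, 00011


Comparing all pairs, minimum distance: 1
Can detect 0 errors, correct 0 errors

1


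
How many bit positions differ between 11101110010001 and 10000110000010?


XOR: 01101000010011
Count of 1s: 6

6


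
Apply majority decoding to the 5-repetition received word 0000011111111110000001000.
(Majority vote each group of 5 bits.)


Groups: 00000, 11111, 11111, 00000, 01000
Majority votes: 01100

01100


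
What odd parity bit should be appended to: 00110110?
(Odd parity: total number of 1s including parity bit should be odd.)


Number of 1s in data: 4
Parity bit: 1

1


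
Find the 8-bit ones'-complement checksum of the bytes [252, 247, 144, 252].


Sum = 895 mod 256 = 127
Complement = 128

128


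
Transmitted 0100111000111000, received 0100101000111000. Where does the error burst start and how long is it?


XOR: 0000010000000000

Burst at position 5, length 1


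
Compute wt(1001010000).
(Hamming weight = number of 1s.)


Counting 1s in 1001010000

3


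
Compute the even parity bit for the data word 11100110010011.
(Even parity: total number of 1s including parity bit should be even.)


Number of 1s in data: 8
Parity bit: 0

0


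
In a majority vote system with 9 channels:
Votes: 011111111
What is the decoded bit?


Ones: 8 out of 9
Threshold: 5

1 (8/9 voted 1)


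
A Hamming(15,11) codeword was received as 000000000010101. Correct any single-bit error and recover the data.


Syndrome = 9: error at position 9

Data: 00001010101 (corrected bit 9)


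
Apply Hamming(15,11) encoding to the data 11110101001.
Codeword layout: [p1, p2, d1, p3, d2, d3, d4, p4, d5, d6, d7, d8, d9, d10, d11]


Parity bits: p1=0, p2=1, p3=1, p4=1

011111110101001


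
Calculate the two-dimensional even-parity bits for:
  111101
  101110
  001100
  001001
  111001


Row parities: 10000
Column parities: 101111

Row P: 10000, Col P: 101111, Corner: 1


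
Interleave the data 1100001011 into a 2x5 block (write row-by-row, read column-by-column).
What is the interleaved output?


Matrix:
  11000
  01011
Read columns: 1011000101

1011000101


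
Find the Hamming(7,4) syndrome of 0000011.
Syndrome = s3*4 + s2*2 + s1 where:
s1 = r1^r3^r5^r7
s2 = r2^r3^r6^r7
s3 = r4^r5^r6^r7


s1=1, s2=0, s3=0

Syndrome = 1 (error at position 1)


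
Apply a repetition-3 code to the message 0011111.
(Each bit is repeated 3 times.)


Each bit -> 3 copies

000000111111111111111


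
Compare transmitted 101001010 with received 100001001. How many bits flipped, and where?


XOR: 001000011

3 error(s) at position(s): 2, 7, 8


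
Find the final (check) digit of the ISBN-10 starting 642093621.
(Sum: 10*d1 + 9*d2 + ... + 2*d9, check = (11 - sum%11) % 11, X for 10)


Weighted sum: 213
213 mod 11 = 4

Check digit: 7


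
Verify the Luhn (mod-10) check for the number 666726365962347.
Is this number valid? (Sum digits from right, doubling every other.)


Luhn sum = 73
73 mod 10 = 3

Invalid (Luhn sum mod 10 = 3)


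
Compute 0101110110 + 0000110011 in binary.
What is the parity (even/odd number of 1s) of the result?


0101110110 = 374
0000110011 = 51
Sum = 425 = 110101001
1s count = 5

odd parity (5 ones in 110101001)


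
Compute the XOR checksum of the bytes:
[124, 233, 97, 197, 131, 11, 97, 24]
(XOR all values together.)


XOR chain: 124 ^ 233 ^ 97 ^ 197 ^ 131 ^ 11 ^ 97 ^ 24 = 192

192


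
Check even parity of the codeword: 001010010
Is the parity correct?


Number of 1s: 3

No, parity error (3 ones)


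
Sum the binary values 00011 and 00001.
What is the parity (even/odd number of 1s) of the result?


00011 = 3
00001 = 1
Sum = 4 = 100
1s count = 1

odd parity (1 ones in 100)


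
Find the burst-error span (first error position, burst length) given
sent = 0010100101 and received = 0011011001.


XOR: 0001111100

Burst at position 3, length 5


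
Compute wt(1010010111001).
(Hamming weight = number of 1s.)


Counting 1s in 1010010111001

7


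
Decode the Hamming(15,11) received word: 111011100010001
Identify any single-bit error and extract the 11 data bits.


Syndrome = 0: no error detected

Data: 11110010001 (no errors)


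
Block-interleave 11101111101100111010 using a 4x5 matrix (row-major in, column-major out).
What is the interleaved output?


Matrix:
  11101
  11110
  11001
  11010
Read columns: 11111111110001011010

11111111110001011010


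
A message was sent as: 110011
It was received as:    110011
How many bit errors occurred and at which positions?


XOR: 000000

0 errors (received matches sent)


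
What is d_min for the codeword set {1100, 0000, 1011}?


Comparing all pairs, minimum distance: 2
Can detect 1 errors, correct 0 errors

2


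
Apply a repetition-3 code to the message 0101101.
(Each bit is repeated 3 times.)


Each bit -> 3 copies

000111000111111000111


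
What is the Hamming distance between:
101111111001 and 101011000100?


XOR: 000100111101
Count of 1s: 6

6


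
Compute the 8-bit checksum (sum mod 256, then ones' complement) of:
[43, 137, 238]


Sum = 418 mod 256 = 162
Complement = 93

93


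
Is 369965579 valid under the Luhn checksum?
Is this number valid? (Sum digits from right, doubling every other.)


Luhn sum = 50
50 mod 10 = 0

Valid (Luhn sum mod 10 = 0)


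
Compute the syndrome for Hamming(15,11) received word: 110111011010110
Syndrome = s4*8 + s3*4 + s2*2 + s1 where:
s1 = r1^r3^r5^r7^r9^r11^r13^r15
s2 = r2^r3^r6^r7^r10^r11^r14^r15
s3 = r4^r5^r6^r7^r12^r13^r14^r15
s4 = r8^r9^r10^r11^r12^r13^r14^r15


s1=1, s2=0, s3=1, s4=1

Syndrome = 13 (error at position 13)


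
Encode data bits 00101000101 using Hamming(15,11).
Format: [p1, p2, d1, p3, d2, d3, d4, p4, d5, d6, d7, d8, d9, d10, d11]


Parity bits: p1=1, p2=0, p3=1, p4=1

100101011000101


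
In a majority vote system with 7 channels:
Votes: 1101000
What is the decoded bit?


Ones: 3 out of 7
Threshold: 4

0 (3/7 voted 1)


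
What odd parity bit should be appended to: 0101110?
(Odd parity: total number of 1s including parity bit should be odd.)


Number of 1s in data: 4
Parity bit: 1

1


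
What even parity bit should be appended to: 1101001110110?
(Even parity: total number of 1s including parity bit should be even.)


Number of 1s in data: 8
Parity bit: 0

0


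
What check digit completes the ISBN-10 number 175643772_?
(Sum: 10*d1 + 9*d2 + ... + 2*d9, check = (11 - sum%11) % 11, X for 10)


Weighted sum: 247
247 mod 11 = 5

Check digit: 6


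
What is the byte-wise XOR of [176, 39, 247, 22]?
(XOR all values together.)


XOR chain: 176 ^ 39 ^ 247 ^ 22 = 118

118


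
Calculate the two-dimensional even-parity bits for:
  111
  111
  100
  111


Row parities: 1111
Column parities: 011

Row P: 1111, Col P: 011, Corner: 0


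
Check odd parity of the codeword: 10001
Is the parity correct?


Number of 1s: 2

No, parity error (2 ones)


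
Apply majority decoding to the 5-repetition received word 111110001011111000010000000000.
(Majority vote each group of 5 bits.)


Groups: 11111, 00010, 11111, 00001, 00000, 00000
Majority votes: 101000

101000


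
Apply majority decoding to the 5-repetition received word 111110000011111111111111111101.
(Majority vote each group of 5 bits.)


Groups: 11111, 00000, 11111, 11111, 11111, 11101
Majority votes: 101111

101111


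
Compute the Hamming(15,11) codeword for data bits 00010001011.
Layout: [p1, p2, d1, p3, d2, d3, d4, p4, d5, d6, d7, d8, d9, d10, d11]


Parity bits: p1=0, p2=1, p3=0, p4=1

010000110001011


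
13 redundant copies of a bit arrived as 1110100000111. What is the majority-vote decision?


Ones: 7 out of 13
Threshold: 7

1 (7/13 voted 1)


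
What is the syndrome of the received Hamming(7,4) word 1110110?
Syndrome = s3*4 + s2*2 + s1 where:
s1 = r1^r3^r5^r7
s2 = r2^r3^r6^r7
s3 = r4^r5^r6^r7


s1=1, s2=1, s3=0

Syndrome = 3 (error at position 3)


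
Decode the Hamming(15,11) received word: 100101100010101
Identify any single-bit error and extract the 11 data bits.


Syndrome = 13: error at position 13

Data: 00110010001 (corrected bit 13)


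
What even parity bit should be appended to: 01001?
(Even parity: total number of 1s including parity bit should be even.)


Number of 1s in data: 2
Parity bit: 0

0


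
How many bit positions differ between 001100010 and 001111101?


XOR: 000011111
Count of 1s: 5

5


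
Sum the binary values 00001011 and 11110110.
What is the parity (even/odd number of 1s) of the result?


00001011 = 11
11110110 = 246
Sum = 257 = 100000001
1s count = 2

even parity (2 ones in 100000001)


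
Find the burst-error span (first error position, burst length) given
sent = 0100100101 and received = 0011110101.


XOR: 0111010000

Burst at position 1, length 5


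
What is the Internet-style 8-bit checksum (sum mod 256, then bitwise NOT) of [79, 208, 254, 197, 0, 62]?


Sum = 800 mod 256 = 32
Complement = 223

223


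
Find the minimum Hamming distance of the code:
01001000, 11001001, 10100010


Comparing all pairs, minimum distance: 2
Can detect 1 errors, correct 0 errors

2


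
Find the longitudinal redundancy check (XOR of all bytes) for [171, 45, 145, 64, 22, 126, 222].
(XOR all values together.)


XOR chain: 171 ^ 45 ^ 145 ^ 64 ^ 22 ^ 126 ^ 222 = 225

225


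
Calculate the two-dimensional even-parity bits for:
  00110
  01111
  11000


Row parities: 000
Column parities: 10001

Row P: 000, Col P: 10001, Corner: 0


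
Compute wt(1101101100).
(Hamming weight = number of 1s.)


Counting 1s in 1101101100

6


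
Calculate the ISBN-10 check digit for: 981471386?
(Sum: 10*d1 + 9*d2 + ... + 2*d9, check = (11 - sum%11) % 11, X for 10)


Weighted sum: 293
293 mod 11 = 7

Check digit: 4


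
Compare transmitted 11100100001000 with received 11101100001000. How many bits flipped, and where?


XOR: 00001000000000

1 error(s) at position(s): 4


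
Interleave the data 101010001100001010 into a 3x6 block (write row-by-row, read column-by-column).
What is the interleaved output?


Matrix:
  101010
  001100
  001010
Read columns: 100000111010101000

100000111010101000


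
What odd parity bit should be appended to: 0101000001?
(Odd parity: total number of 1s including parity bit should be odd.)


Number of 1s in data: 3
Parity bit: 0

0


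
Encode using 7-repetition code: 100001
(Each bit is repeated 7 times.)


Each bit -> 7 copies

111111100000000000000000000000000001111111


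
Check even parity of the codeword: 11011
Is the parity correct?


Number of 1s: 4

Yes, parity is correct (4 ones)
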